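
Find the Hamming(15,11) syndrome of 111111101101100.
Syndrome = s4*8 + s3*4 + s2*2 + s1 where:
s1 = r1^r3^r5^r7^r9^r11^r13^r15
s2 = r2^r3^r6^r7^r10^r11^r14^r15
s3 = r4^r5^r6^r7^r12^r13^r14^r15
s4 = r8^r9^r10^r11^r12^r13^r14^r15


s1=0, s2=1, s3=0, s4=0

Syndrome = 2 (error at position 2)


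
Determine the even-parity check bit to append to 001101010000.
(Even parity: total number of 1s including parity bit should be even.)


Number of 1s in data: 4
Parity bit: 0

0


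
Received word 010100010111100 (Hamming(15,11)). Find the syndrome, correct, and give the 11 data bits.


Syndrome = 14: error at position 14

Data: 00000111110 (corrected bit 14)


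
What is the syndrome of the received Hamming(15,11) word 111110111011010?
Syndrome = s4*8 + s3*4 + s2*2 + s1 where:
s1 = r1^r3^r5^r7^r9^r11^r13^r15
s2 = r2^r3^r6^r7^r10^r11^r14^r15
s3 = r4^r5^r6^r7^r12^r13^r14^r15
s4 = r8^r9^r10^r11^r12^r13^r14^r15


s1=0, s2=1, s3=1, s4=1

Syndrome = 14 (error at position 14)


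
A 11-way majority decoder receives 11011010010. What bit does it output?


Ones: 6 out of 11
Threshold: 6

1 (6/11 voted 1)


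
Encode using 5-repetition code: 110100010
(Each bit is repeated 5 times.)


Each bit -> 5 copies

111111111100000111110000000000000001111100000


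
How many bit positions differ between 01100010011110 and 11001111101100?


XOR: 10101101110010
Count of 1s: 8

8


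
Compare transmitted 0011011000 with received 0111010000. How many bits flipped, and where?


XOR: 0100001000

2 error(s) at position(s): 1, 6


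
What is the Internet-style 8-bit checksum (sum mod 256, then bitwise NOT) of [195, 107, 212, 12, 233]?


Sum = 759 mod 256 = 247
Complement = 8

8


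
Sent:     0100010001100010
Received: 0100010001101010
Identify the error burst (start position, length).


XOR: 0000000000001000

Burst at position 12, length 1


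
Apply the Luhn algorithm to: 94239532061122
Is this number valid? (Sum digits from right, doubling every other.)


Luhn sum = 57
57 mod 10 = 7

Invalid (Luhn sum mod 10 = 7)


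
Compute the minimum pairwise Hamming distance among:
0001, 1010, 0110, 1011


Comparing all pairs, minimum distance: 1
Can detect 0 errors, correct 0 errors

1


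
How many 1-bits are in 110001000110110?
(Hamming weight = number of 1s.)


Counting 1s in 110001000110110

7


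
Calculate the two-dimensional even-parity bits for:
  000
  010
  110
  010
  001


Row parities: 01011
Column parities: 111

Row P: 01011, Col P: 111, Corner: 1


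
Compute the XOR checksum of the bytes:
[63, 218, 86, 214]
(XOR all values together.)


XOR chain: 63 ^ 218 ^ 86 ^ 214 = 101

101


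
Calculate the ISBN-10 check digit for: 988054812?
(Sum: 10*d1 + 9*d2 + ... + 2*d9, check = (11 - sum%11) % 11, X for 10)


Weighted sum: 315
315 mod 11 = 7

Check digit: 4


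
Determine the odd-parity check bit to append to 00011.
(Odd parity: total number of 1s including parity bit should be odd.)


Number of 1s in data: 2
Parity bit: 1

1


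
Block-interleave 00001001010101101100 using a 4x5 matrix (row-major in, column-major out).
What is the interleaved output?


Matrix:
  00001
  00101
  01011
  01100
Read columns: 00000011010100101110

00000011010100101110


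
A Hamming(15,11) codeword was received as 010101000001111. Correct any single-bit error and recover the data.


Syndrome = 0: no error detected

Data: 00100001111 (no errors)


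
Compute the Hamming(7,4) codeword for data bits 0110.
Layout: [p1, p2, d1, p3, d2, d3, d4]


Parity bits: p1=1, p2=1, p3=0

1100110


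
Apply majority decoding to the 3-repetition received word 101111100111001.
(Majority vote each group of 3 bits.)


Groups: 101, 111, 100, 111, 001
Majority votes: 11010

11010


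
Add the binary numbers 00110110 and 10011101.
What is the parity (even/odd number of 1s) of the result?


00110110 = 54
10011101 = 157
Sum = 211 = 11010011
1s count = 5

odd parity (5 ones in 11010011)


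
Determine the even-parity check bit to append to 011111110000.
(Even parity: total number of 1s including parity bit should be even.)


Number of 1s in data: 7
Parity bit: 1

1


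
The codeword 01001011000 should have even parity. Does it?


Number of 1s: 4

Yes, parity is correct (4 ones)


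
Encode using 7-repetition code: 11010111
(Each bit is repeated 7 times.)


Each bit -> 7 copies

11111111111111000000011111110000000111111111111111111111


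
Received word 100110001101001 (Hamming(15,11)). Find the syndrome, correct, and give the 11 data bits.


Syndrome = 0: no error detected

Data: 01001101001 (no errors)


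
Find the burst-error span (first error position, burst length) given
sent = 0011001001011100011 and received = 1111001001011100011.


XOR: 1100000000000000000

Burst at position 0, length 2


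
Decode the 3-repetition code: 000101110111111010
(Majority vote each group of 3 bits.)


Groups: 000, 101, 110, 111, 111, 010
Majority votes: 011110

011110


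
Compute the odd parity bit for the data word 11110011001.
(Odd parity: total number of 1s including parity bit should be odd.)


Number of 1s in data: 7
Parity bit: 0

0


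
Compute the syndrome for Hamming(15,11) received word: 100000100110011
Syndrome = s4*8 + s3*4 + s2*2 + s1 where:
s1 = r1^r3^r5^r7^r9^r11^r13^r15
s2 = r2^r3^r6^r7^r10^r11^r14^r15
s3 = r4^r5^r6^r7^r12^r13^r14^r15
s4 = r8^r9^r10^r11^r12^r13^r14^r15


s1=0, s2=1, s3=1, s4=0

Syndrome = 6 (error at position 6)


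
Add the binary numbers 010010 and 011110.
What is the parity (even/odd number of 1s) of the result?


010010 = 18
011110 = 30
Sum = 48 = 110000
1s count = 2

even parity (2 ones in 110000)


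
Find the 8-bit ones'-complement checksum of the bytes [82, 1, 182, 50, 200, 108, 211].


Sum = 834 mod 256 = 66
Complement = 189

189


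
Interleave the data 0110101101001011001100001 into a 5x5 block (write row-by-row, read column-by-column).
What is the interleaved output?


Matrix:
  01101
  01101
  00101
  10011
  00001
Read columns: 0001011000111000001011111

0001011000111000001011111


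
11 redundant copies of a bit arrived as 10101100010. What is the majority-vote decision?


Ones: 5 out of 11
Threshold: 6

0 (5/11 voted 1)


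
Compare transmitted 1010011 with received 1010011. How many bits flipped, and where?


XOR: 0000000

0 errors (received matches sent)


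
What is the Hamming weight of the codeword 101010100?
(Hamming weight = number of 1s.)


Counting 1s in 101010100

4


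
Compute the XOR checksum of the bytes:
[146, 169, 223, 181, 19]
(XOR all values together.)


XOR chain: 146 ^ 169 ^ 223 ^ 181 ^ 19 = 66

66


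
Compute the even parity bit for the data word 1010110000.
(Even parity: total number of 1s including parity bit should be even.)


Number of 1s in data: 4
Parity bit: 0

0


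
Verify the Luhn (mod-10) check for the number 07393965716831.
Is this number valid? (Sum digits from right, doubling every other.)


Luhn sum = 69
69 mod 10 = 9

Invalid (Luhn sum mod 10 = 9)


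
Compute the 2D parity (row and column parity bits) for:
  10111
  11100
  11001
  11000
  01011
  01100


Row parities: 011010
Column parities: 01101

Row P: 011010, Col P: 01101, Corner: 1


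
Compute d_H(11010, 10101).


XOR: 01111
Count of 1s: 4

4


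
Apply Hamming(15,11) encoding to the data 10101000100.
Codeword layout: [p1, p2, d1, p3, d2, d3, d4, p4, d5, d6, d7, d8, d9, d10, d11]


Parity bits: p1=1, p2=0, p3=0, p4=0

101001001000100


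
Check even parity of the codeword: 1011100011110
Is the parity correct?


Number of 1s: 8

Yes, parity is correct (8 ones)


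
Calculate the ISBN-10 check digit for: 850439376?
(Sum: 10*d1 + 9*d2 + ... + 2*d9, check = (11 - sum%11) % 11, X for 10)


Weighted sum: 261
261 mod 11 = 8

Check digit: 3


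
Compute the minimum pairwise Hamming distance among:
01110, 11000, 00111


Comparing all pairs, minimum distance: 2
Can detect 1 errors, correct 0 errors

2


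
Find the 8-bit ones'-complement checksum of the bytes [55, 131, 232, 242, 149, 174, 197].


Sum = 1180 mod 256 = 156
Complement = 99

99


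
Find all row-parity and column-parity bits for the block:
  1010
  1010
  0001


Row parities: 001
Column parities: 0001

Row P: 001, Col P: 0001, Corner: 1


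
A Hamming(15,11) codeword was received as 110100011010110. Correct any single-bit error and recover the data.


Syndrome = 14: error at position 14

Data: 00001010100 (corrected bit 14)


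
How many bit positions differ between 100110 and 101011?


XOR: 001101
Count of 1s: 3

3


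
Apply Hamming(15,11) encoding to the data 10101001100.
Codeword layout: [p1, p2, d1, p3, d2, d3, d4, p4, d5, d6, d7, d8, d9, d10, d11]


Parity bits: p1=1, p2=0, p3=1, p4=1

101101011001100


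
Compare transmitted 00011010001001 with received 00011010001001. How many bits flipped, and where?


XOR: 00000000000000

0 errors (received matches sent)


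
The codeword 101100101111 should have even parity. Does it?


Number of 1s: 8

Yes, parity is correct (8 ones)


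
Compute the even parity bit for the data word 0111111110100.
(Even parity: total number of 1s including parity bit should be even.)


Number of 1s in data: 9
Parity bit: 1

1


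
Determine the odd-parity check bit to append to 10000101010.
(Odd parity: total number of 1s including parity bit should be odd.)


Number of 1s in data: 4
Parity bit: 1

1


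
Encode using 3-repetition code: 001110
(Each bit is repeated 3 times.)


Each bit -> 3 copies

000000111111111000


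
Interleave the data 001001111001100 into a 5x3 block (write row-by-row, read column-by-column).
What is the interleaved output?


Matrix:
  001
  001
  111
  001
  100
Read columns: 001010010011110

001010010011110


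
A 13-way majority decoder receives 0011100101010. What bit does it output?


Ones: 6 out of 13
Threshold: 7

0 (6/13 voted 1)


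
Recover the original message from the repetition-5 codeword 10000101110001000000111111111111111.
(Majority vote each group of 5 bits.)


Groups: 10000, 10111, 00010, 00000, 11111, 11111, 11111
Majority votes: 0100111

0100111


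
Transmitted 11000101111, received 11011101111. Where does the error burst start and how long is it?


XOR: 00011000000

Burst at position 3, length 2


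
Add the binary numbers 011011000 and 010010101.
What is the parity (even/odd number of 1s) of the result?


011011000 = 216
010010101 = 149
Sum = 365 = 101101101
1s count = 6

even parity (6 ones in 101101101)


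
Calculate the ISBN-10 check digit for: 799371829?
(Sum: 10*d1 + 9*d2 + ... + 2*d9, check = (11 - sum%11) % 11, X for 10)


Weighted sum: 347
347 mod 11 = 6

Check digit: 5


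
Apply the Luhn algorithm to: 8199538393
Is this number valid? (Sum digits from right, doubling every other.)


Luhn sum = 52
52 mod 10 = 2

Invalid (Luhn sum mod 10 = 2)


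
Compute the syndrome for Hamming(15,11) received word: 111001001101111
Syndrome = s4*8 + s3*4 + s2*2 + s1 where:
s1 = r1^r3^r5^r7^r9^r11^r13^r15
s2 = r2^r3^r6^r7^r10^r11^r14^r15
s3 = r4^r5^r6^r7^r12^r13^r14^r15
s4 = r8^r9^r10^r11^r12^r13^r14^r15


s1=1, s2=0, s3=1, s4=0

Syndrome = 5 (error at position 5)


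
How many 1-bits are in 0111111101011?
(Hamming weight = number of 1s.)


Counting 1s in 0111111101011

10


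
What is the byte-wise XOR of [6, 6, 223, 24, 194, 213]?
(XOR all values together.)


XOR chain: 6 ^ 6 ^ 223 ^ 24 ^ 194 ^ 213 = 208

208


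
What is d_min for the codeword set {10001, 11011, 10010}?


Comparing all pairs, minimum distance: 2
Can detect 1 errors, correct 0 errors

2


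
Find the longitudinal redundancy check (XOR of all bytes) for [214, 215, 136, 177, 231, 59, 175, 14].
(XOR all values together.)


XOR chain: 214 ^ 215 ^ 136 ^ 177 ^ 231 ^ 59 ^ 175 ^ 14 = 69

69


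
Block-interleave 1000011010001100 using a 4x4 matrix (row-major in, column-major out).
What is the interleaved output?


Matrix:
  1000
  0110
  1000
  1100
Read columns: 1011010101000000

1011010101000000


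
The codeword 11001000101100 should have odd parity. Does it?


Number of 1s: 6

No, parity error (6 ones)


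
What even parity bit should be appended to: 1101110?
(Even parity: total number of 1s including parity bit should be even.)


Number of 1s in data: 5
Parity bit: 1

1


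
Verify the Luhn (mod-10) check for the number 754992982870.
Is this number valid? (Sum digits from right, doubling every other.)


Luhn sum = 72
72 mod 10 = 2

Invalid (Luhn sum mod 10 = 2)


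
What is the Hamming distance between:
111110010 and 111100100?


XOR: 000010110
Count of 1s: 3

3


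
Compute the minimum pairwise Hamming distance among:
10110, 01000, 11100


Comparing all pairs, minimum distance: 2
Can detect 1 errors, correct 0 errors

2


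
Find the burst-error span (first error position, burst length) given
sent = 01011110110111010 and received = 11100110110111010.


XOR: 10111000000000000

Burst at position 0, length 5


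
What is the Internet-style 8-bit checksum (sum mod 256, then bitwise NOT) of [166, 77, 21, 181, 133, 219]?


Sum = 797 mod 256 = 29
Complement = 226

226


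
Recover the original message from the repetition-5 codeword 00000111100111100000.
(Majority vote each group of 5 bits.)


Groups: 00000, 11110, 01111, 00000
Majority votes: 0110

0110


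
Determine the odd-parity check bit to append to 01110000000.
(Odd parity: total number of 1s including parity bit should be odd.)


Number of 1s in data: 3
Parity bit: 0

0


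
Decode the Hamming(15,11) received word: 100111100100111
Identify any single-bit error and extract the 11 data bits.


Syndrome = 7: error at position 7

Data: 01100100111 (corrected bit 7)


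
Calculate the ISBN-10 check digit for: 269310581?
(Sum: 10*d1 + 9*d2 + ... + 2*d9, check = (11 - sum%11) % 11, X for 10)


Weighted sum: 219
219 mod 11 = 10

Check digit: 1


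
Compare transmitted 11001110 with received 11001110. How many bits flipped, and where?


XOR: 00000000

0 errors (received matches sent)


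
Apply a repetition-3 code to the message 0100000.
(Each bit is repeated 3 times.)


Each bit -> 3 copies

000111000000000000000


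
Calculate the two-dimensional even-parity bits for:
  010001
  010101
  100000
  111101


Row parities: 0111
Column parities: 011001

Row P: 0111, Col P: 011001, Corner: 1


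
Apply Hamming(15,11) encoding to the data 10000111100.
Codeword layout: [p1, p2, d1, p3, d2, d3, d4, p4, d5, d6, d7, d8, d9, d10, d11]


Parity bits: p1=1, p2=1, p3=0, p4=0

111000000111100


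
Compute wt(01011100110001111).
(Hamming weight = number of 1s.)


Counting 1s in 01011100110001111

10


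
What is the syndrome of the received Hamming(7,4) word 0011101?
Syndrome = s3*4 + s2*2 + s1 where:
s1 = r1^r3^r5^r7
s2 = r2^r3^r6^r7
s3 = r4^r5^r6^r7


s1=1, s2=0, s3=1

Syndrome = 5 (error at position 5)


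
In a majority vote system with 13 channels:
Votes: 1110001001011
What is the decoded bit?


Ones: 7 out of 13
Threshold: 7

1 (7/13 voted 1)


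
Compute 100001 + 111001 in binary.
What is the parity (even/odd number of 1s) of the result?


100001 = 33
111001 = 57
Sum = 90 = 1011010
1s count = 4

even parity (4 ones in 1011010)


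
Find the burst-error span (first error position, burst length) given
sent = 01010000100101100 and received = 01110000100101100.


XOR: 00100000000000000

Burst at position 2, length 1


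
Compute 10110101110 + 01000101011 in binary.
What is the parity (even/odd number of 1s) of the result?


10110101110 = 1454
01000101011 = 555
Sum = 2009 = 11111011001
1s count = 8

even parity (8 ones in 11111011001)


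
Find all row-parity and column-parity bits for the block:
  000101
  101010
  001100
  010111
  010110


Row parities: 01001
Column parities: 100010

Row P: 01001, Col P: 100010, Corner: 0


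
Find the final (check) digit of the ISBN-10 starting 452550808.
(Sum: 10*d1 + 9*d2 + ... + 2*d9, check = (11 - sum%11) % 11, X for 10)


Weighted sum: 214
214 mod 11 = 5

Check digit: 6


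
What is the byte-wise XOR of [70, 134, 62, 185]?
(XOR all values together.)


XOR chain: 70 ^ 134 ^ 62 ^ 185 = 71

71


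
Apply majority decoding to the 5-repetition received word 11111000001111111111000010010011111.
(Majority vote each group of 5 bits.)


Groups: 11111, 00000, 11111, 11111, 00001, 00100, 11111
Majority votes: 1011001

1011001


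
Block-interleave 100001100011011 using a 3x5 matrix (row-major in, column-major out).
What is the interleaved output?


Matrix:
  10000
  11000
  11011
Read columns: 111011000001001

111011000001001


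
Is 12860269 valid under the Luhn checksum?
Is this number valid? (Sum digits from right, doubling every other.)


Luhn sum = 31
31 mod 10 = 1

Invalid (Luhn sum mod 10 = 1)


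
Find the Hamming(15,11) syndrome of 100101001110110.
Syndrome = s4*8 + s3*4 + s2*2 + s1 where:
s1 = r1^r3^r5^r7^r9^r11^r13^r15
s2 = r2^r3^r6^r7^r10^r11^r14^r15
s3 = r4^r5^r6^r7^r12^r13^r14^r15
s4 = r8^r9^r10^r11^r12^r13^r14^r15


s1=0, s2=0, s3=0, s4=1

Syndrome = 8 (error at position 8)


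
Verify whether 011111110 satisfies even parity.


Number of 1s: 7

No, parity error (7 ones)


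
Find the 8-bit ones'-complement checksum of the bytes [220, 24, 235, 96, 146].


Sum = 721 mod 256 = 209
Complement = 46

46


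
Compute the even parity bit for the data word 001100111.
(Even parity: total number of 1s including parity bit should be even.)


Number of 1s in data: 5
Parity bit: 1

1


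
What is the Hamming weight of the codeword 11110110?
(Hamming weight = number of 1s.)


Counting 1s in 11110110

6


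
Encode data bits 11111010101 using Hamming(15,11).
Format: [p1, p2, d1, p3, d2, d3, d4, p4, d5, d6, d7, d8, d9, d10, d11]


Parity bits: p1=1, p2=1, p3=1, p4=0

111111101010101


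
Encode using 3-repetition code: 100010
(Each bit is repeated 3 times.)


Each bit -> 3 copies

111000000000111000


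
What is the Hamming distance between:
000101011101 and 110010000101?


XOR: 110111011000
Count of 1s: 7

7


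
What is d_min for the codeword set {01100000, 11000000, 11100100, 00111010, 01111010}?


Comparing all pairs, minimum distance: 1
Can detect 0 errors, correct 0 errors

1


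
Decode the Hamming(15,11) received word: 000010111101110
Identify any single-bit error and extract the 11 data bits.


Syndrome = 6: error at position 6

Data: 01111101110 (corrected bit 6)


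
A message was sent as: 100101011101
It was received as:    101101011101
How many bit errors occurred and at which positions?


XOR: 001000000000

1 error(s) at position(s): 2


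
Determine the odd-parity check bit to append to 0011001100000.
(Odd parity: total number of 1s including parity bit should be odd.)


Number of 1s in data: 4
Parity bit: 1

1


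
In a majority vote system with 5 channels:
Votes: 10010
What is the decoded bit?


Ones: 2 out of 5
Threshold: 3

0 (2/5 voted 1)


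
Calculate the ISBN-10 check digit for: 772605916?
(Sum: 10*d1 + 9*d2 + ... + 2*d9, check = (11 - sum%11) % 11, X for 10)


Weighted sum: 267
267 mod 11 = 3

Check digit: 8


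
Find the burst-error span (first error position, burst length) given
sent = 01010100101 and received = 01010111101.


XOR: 00000011000

Burst at position 6, length 2


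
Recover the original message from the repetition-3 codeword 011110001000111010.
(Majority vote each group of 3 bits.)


Groups: 011, 110, 001, 000, 111, 010
Majority votes: 110010

110010


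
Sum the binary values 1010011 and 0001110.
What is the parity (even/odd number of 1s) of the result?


1010011 = 83
0001110 = 14
Sum = 97 = 1100001
1s count = 3

odd parity (3 ones in 1100001)


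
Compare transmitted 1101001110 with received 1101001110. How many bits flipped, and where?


XOR: 0000000000

0 errors (received matches sent)


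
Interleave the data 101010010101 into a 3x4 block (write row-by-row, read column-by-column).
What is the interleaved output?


Matrix:
  1010
  1001
  0101
Read columns: 110001100011

110001100011


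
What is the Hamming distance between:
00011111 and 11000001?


XOR: 11011110
Count of 1s: 6

6


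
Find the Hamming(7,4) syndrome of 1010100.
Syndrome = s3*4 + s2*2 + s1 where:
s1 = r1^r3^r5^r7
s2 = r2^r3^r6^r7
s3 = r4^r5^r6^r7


s1=1, s2=1, s3=1

Syndrome = 7 (error at position 7)


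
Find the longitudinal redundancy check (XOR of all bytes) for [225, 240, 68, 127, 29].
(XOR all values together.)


XOR chain: 225 ^ 240 ^ 68 ^ 127 ^ 29 = 55

55


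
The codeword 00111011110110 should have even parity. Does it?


Number of 1s: 9

No, parity error (9 ones)


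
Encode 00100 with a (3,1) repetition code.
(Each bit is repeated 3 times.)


Each bit -> 3 copies

000000111000000


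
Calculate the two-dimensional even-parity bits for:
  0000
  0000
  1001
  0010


Row parities: 0001
Column parities: 1011

Row P: 0001, Col P: 1011, Corner: 1


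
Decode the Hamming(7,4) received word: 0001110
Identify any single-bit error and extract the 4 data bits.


Syndrome = 7: error at position 7

Data: 0111 (corrected bit 7)


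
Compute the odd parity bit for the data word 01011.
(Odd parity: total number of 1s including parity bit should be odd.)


Number of 1s in data: 3
Parity bit: 0

0


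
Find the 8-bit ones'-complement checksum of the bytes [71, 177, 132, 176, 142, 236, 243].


Sum = 1177 mod 256 = 153
Complement = 102

102


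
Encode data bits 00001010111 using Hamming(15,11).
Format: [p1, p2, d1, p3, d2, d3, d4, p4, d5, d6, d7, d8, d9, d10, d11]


Parity bits: p1=0, p2=1, p3=1, p4=1

010100011010111


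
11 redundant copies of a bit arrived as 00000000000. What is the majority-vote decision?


Ones: 0 out of 11
Threshold: 6

0 (0/11 voted 1)


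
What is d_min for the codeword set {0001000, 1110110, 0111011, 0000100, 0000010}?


Comparing all pairs, minimum distance: 2
Can detect 1 errors, correct 0 errors

2


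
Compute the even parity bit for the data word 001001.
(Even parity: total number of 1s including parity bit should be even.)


Number of 1s in data: 2
Parity bit: 0

0


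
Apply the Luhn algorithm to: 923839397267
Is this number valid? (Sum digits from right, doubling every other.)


Luhn sum = 72
72 mod 10 = 2

Invalid (Luhn sum mod 10 = 2)


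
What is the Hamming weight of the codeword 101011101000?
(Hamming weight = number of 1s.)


Counting 1s in 101011101000

6


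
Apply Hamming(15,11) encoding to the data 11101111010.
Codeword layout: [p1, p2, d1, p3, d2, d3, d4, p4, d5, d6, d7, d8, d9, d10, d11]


Parity bits: p1=0, p2=1, p3=0, p4=1

011011011111010


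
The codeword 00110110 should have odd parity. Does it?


Number of 1s: 4

No, parity error (4 ones)


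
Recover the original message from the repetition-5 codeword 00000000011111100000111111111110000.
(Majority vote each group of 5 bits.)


Groups: 00000, 00001, 11111, 00000, 11111, 11111, 10000
Majority votes: 0010110

0010110


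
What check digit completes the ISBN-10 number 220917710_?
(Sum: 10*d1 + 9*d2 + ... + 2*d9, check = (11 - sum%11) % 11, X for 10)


Weighted sum: 173
173 mod 11 = 8

Check digit: 3


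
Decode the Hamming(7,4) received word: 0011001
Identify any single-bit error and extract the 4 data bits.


Syndrome = 0: no error detected

Data: 1001 (no errors)


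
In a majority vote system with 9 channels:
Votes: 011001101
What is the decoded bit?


Ones: 5 out of 9
Threshold: 5

1 (5/9 voted 1)


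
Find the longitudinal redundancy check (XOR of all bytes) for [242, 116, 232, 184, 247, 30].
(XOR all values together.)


XOR chain: 242 ^ 116 ^ 232 ^ 184 ^ 247 ^ 30 = 63

63


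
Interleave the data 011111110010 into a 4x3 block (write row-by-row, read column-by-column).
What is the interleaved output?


Matrix:
  011
  111
  110
  010
Read columns: 011011111100

011011111100


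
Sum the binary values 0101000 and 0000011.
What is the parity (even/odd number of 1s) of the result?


0101000 = 40
0000011 = 3
Sum = 43 = 101011
1s count = 4

even parity (4 ones in 101011)


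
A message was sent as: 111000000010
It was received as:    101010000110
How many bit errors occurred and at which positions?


XOR: 010010000100

3 error(s) at position(s): 1, 4, 9


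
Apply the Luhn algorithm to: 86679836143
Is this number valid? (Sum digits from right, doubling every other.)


Luhn sum = 56
56 mod 10 = 6

Invalid (Luhn sum mod 10 = 6)


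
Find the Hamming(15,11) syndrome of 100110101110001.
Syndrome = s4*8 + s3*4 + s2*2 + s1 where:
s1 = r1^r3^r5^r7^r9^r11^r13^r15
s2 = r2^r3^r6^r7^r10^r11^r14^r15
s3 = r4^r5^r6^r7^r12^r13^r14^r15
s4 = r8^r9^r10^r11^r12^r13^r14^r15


s1=0, s2=0, s3=0, s4=0

Syndrome = 0 (no error)


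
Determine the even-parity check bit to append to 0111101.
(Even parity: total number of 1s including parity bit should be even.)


Number of 1s in data: 5
Parity bit: 1

1


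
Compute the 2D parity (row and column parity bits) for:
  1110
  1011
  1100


Row parities: 110
Column parities: 1001

Row P: 110, Col P: 1001, Corner: 0


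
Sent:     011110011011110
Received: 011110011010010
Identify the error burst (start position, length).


XOR: 000000000001100

Burst at position 11, length 2


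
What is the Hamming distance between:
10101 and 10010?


XOR: 00111
Count of 1s: 3

3


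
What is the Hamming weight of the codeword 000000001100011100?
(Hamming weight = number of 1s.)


Counting 1s in 000000001100011100

5


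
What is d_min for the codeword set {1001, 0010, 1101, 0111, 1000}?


Comparing all pairs, minimum distance: 1
Can detect 0 errors, correct 0 errors

1


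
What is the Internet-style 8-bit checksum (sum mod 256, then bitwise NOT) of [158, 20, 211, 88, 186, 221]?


Sum = 884 mod 256 = 116
Complement = 139

139


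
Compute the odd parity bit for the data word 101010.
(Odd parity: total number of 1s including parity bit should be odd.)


Number of 1s in data: 3
Parity bit: 0

0


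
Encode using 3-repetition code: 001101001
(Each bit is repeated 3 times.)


Each bit -> 3 copies

000000111111000111000000111


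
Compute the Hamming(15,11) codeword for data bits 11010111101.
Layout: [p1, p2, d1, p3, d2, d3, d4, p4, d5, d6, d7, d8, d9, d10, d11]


Parity bits: p1=0, p2=1, p3=1, p4=1

011110110111101


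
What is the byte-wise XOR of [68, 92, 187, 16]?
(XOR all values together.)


XOR chain: 68 ^ 92 ^ 187 ^ 16 = 179

179


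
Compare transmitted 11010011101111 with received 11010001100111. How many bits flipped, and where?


XOR: 00000010001000

2 error(s) at position(s): 6, 10


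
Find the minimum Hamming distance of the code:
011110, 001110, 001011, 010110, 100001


Comparing all pairs, minimum distance: 1
Can detect 0 errors, correct 0 errors

1


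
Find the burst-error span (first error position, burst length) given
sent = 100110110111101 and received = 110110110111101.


XOR: 010000000000000

Burst at position 1, length 1


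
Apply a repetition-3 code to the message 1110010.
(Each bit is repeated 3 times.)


Each bit -> 3 copies

111111111000000111000


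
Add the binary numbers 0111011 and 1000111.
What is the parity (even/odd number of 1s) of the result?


0111011 = 59
1000111 = 71
Sum = 130 = 10000010
1s count = 2

even parity (2 ones in 10000010)


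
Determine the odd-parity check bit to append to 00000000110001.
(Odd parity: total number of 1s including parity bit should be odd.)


Number of 1s in data: 3
Parity bit: 0

0


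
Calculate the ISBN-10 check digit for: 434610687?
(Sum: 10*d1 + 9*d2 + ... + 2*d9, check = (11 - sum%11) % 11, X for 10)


Weighted sum: 209
209 mod 11 = 0

Check digit: 0


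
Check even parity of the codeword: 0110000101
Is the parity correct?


Number of 1s: 4

Yes, parity is correct (4 ones)


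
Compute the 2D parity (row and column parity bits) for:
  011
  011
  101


Row parities: 000
Column parities: 101

Row P: 000, Col P: 101, Corner: 0


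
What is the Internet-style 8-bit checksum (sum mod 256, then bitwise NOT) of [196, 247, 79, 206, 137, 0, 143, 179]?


Sum = 1187 mod 256 = 163
Complement = 92

92


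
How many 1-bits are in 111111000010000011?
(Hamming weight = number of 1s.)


Counting 1s in 111111000010000011

9


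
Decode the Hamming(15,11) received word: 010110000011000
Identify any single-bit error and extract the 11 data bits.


Syndrome = 4: error at position 4

Data: 01000011000 (corrected bit 4)


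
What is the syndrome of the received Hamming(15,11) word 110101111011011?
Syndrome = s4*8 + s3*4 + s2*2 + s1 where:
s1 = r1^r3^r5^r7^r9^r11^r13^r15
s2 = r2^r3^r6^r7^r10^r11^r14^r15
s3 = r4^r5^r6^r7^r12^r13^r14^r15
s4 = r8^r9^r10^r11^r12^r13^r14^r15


s1=1, s2=0, s3=0, s4=0

Syndrome = 1 (error at position 1)


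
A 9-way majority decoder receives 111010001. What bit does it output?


Ones: 5 out of 9
Threshold: 5

1 (5/9 voted 1)


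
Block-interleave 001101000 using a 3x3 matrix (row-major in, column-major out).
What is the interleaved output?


Matrix:
  001
  101
  000
Read columns: 010000110

010000110


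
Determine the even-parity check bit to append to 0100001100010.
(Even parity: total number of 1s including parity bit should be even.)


Number of 1s in data: 4
Parity bit: 0

0


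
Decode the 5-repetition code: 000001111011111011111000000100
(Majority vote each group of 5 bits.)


Groups: 00000, 11110, 11111, 01111, 10000, 00100
Majority votes: 011100

011100


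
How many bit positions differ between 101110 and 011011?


XOR: 110101
Count of 1s: 4

4


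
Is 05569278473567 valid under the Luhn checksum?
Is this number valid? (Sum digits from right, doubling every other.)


Luhn sum = 72
72 mod 10 = 2

Invalid (Luhn sum mod 10 = 2)


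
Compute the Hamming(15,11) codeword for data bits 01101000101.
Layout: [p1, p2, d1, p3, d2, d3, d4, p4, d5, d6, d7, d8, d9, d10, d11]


Parity bits: p1=0, p2=0, p3=0, p4=1

000011011000101


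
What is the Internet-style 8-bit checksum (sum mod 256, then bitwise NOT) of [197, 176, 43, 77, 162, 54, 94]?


Sum = 803 mod 256 = 35
Complement = 220

220


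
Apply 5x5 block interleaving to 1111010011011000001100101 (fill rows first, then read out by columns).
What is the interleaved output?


Matrix:
  11110
  10011
  01100
  00011
  00101
Read columns: 1100010100101011101001011

1100010100101011101001011


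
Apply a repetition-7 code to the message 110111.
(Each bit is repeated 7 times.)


Each bit -> 7 copies

111111111111110000000111111111111111111111


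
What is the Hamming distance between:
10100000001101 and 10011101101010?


XOR: 00111101100111
Count of 1s: 9

9


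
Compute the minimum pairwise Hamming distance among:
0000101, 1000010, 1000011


Comparing all pairs, minimum distance: 1
Can detect 0 errors, correct 0 errors

1


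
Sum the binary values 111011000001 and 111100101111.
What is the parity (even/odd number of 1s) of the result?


111011000001 = 3777
111100101111 = 3887
Sum = 7664 = 1110111110000
1s count = 8

even parity (8 ones in 1110111110000)


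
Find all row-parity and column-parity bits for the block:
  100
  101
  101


Row parities: 100
Column parities: 100

Row P: 100, Col P: 100, Corner: 1


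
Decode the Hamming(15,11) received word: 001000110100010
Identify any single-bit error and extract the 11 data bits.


Syndrome = 8: error at position 8

Data: 10010100010 (corrected bit 8)


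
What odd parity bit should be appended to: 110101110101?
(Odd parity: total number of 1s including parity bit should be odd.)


Number of 1s in data: 8
Parity bit: 1

1


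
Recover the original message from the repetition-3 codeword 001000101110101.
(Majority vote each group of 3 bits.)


Groups: 001, 000, 101, 110, 101
Majority votes: 00111

00111


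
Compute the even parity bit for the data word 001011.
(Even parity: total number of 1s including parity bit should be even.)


Number of 1s in data: 3
Parity bit: 1

1


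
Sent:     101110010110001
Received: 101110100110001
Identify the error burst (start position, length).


XOR: 000000110000000

Burst at position 6, length 2


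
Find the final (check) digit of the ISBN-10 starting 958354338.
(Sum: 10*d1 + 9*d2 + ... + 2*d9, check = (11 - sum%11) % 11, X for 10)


Weighted sum: 307
307 mod 11 = 10

Check digit: 1


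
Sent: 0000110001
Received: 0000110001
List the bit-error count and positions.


XOR: 0000000000

0 errors (received matches sent)


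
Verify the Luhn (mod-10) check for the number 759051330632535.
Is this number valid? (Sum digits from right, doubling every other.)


Luhn sum = 59
59 mod 10 = 9

Invalid (Luhn sum mod 10 = 9)


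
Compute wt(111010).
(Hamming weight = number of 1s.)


Counting 1s in 111010

4


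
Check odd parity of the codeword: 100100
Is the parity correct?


Number of 1s: 2

No, parity error (2 ones)


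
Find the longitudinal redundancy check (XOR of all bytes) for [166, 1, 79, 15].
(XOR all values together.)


XOR chain: 166 ^ 1 ^ 79 ^ 15 = 231

231


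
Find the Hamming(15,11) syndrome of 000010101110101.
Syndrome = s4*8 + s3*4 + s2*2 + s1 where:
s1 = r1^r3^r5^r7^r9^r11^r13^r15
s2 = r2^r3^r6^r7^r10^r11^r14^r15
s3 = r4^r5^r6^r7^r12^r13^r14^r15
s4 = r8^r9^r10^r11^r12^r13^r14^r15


s1=0, s2=0, s3=0, s4=1

Syndrome = 8 (error at position 8)


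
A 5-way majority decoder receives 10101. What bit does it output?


Ones: 3 out of 5
Threshold: 3

1 (3/5 voted 1)


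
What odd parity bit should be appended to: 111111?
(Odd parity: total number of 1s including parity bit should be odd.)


Number of 1s in data: 6
Parity bit: 1

1


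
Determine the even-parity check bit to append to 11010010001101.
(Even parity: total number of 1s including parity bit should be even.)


Number of 1s in data: 7
Parity bit: 1

1


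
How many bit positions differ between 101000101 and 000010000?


XOR: 101010101
Count of 1s: 5

5


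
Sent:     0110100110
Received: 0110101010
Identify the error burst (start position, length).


XOR: 0000001100

Burst at position 6, length 2


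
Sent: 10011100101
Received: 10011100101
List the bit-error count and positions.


XOR: 00000000000

0 errors (received matches sent)


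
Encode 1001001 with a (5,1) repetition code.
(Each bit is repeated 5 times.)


Each bit -> 5 copies

11111000000000011111000000000011111


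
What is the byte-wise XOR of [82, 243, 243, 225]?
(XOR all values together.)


XOR chain: 82 ^ 243 ^ 243 ^ 225 = 179

179


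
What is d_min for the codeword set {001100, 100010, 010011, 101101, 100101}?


Comparing all pairs, minimum distance: 1
Can detect 0 errors, correct 0 errors

1


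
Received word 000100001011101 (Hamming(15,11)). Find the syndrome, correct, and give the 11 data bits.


Syndrome = 8: error at position 8

Data: 00001011101 (corrected bit 8)


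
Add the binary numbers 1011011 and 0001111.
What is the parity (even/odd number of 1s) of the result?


1011011 = 91
0001111 = 15
Sum = 106 = 1101010
1s count = 4

even parity (4 ones in 1101010)


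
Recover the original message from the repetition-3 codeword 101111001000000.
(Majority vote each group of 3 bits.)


Groups: 101, 111, 001, 000, 000
Majority votes: 11000

11000


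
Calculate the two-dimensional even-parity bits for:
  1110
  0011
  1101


Row parities: 101
Column parities: 0000

Row P: 101, Col P: 0000, Corner: 0


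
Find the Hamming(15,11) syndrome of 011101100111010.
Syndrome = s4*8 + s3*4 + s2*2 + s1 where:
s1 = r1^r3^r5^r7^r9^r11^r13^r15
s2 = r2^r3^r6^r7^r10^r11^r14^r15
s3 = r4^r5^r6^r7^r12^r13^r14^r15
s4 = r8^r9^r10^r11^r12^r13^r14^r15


s1=1, s2=1, s3=1, s4=0

Syndrome = 7 (error at position 7)


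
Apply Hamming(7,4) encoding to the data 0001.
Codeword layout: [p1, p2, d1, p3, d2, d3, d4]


Parity bits: p1=1, p2=1, p3=1

1101001


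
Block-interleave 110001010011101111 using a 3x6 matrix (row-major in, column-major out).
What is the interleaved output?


Matrix:
  110001
  010011
  101111
Read columns: 101110001001011111

101110001001011111


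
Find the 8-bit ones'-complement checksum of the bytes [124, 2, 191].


Sum = 317 mod 256 = 61
Complement = 194

194


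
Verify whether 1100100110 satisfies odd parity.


Number of 1s: 5

Yes, parity is correct (5 ones)


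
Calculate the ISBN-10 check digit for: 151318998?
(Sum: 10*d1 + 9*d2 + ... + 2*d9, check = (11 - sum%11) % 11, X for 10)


Weighted sum: 209
209 mod 11 = 0

Check digit: 0


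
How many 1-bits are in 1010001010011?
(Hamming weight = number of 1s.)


Counting 1s in 1010001010011

6


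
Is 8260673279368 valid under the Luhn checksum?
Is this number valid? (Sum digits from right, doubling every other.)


Luhn sum = 66
66 mod 10 = 6

Invalid (Luhn sum mod 10 = 6)


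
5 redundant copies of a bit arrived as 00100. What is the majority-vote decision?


Ones: 1 out of 5
Threshold: 3

0 (1/5 voted 1)


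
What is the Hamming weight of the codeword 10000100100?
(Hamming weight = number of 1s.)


Counting 1s in 10000100100

3


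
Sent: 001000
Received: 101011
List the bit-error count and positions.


XOR: 100011

3 error(s) at position(s): 0, 4, 5


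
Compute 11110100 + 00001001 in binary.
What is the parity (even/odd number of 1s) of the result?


11110100 = 244
00001001 = 9
Sum = 253 = 11111101
1s count = 7

odd parity (7 ones in 11111101)


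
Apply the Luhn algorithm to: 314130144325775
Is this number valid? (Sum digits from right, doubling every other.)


Luhn sum = 53
53 mod 10 = 3

Invalid (Luhn sum mod 10 = 3)


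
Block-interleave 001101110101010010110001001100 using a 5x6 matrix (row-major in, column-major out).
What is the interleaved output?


Matrix:
  001101
  110101
  010010
  110001
  001100
Read columns: 010100111010001110010010011010

010100111010001110010010011010


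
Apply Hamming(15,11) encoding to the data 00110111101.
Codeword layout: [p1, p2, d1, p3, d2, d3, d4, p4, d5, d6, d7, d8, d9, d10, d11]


Parity bits: p1=0, p2=1, p3=1, p4=1

010101110111101


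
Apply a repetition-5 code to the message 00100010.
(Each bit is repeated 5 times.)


Each bit -> 5 copies

0000000000111110000000000000001111100000


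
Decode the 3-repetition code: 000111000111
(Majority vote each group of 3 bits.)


Groups: 000, 111, 000, 111
Majority votes: 0101

0101


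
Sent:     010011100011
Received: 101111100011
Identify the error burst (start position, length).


XOR: 111100000000

Burst at position 0, length 4


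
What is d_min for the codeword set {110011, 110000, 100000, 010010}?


Comparing all pairs, minimum distance: 1
Can detect 0 errors, correct 0 errors

1


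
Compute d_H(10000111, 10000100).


XOR: 00000011
Count of 1s: 2

2


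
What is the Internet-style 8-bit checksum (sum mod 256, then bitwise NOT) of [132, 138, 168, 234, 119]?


Sum = 791 mod 256 = 23
Complement = 232

232


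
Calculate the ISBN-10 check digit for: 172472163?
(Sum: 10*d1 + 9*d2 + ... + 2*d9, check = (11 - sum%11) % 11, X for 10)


Weighted sum: 197
197 mod 11 = 10

Check digit: 1
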